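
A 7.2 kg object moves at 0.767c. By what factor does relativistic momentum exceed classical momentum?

p_rel = γmv, p_class = mv
Ratio = γ = 1/√(1 - 0.767²) = 1.558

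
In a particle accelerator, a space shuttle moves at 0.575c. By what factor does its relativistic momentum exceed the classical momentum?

p_rel = γmv, p_class = mv
Ratio = γ = 1/√(1 - 0.575²)
= 1/√(0.669375) = 1.222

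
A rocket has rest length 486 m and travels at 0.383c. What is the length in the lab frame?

Proper length L₀ = 486 m
γ = 1/√(1 - 0.383²) = 1.08255
L = L₀/γ = 486/1.08255 = 448.9 m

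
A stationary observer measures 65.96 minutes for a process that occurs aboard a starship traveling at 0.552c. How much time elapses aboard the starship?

Dilated time Δt = 65.96 minutes
γ = 1/√(1 - 0.552²) = 1.1993
Δt₀ = Δt/γ = 65.96/1.1993 = 55.00 minutes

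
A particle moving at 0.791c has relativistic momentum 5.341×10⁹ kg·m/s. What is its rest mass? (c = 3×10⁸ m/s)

γ = 1/√(1 - 0.791²) = 1.634
v = 0.791 × 3×10⁸ = 2.373×10⁸ m/s
m = p/(γv) = 5.341×10⁹/(1.634 × 2.373×10⁸) = 13.77 kg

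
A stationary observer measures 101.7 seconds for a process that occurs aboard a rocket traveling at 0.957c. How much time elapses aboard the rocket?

Dilated time Δt = 101.7 seconds
γ = 1/√(1 - 0.957²) = 3.447
Δt₀ = Δt/γ = 101.7/3.447 = 29.50 seconds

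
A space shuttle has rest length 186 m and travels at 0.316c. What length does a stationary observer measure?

Proper length L₀ = 186 m
γ = 1/√(1 - 0.316²) = 1.054
L = L₀/γ = 186/1.054 = 176.5 m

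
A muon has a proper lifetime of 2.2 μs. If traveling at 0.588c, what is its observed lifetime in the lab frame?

Proper lifetime τ₀ = 2.2 μs
γ = 1/√(1 - 0.588²) = 1.2363
τ = γτ₀ = 1.2363 × 2.2 μs = 2.720 μs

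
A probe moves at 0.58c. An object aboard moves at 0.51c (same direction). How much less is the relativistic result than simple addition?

Classical: u' + v = 0.51 + 0.58 = 1.09c
Relativistic: u = (0.51 + 0.58)/(1 + 0.2958) = 1.09/1.2958 = 0.8412c
Difference: 1.09 - 0.8412 = 0.2488c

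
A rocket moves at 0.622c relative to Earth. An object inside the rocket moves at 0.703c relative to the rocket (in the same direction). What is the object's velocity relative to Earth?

u = (u' + v)/(1 + u'v/c²)
Numerator: 0.703 + 0.622 = 1.325
Denominator: 1 + 0.437266 = 1.437266
u = 1.325/1.437266 = 0.9219c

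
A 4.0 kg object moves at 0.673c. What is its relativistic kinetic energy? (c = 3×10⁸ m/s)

γ = 1/√(1 - 0.673²) = 1.352
γ - 1 = 0.3520
KE = (γ-1)mc² = 0.3520 × 4.0 × (3×10⁸)² = 1.267×10¹⁷ J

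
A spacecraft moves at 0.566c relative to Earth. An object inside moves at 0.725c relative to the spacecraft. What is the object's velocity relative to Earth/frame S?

u = (u' + v)/(1 + u'v/c²)
Numerator: 0.725 + 0.566 = 1.291
Denominator: 1 + 0.41035 = 1.41035
u = 1.291/1.41035 = 0.9154c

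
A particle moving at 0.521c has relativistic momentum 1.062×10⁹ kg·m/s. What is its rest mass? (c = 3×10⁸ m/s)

γ = 1/√(1 - 0.521²) = 1.17157
v = 0.521 × 3×10⁸ = 1.563×10⁸ m/s
m = p/(γv) = 1.062×10⁹/(1.17157 × 1.563×10⁸) = 5.800 kg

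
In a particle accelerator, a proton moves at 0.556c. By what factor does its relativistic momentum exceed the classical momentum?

p_rel = γmv, p_class = mv
Ratio = γ = 1/√(1 - 0.556²)
= 1/√(0.690864) = 1.203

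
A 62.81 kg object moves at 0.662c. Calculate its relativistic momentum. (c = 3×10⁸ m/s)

γ = 1/√(1 - 0.662²) = 1.334
v = 0.662 × 3×10⁸ = 1.986×10⁸ m/s
p = γmv = 1.334 × 62.81 × 1.986×10⁸ = 1.664×10¹⁰ kg·m/s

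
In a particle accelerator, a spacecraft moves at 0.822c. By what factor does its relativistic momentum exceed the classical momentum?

p_rel = γmv, p_class = mv
Ratio = γ = 1/√(1 - 0.822²)
= 1/√(0.324316) = 1.756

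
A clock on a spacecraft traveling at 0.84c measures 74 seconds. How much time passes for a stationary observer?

Proper time Δt₀ = 74 seconds
γ = 1/√(1 - 0.84²) = 1.843
Δt = γΔt₀ = 1.843 × 74 = 136.4 seconds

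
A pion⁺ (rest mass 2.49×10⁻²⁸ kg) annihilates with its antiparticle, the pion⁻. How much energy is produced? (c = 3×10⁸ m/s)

Both particles have the same rest mass, so total mass = 2m
E = 2m·c² = 2 × 2.49×10⁻²⁸ × (3×10⁸)²
= 2 × 2.49×10⁻²⁸ × 9×10¹⁶
= 4.482×10⁻¹¹ J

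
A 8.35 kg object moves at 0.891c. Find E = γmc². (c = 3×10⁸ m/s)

γ = 1/√(1 - 0.891²) = 2.2026
mc² = 8.35 × (3×10⁸)² = 7.515×10¹⁷ J
E = γmc² = 2.2026 × 7.515×10¹⁷ = 1.655×10¹⁸ J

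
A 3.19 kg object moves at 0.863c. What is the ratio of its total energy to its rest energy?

E = γmc², E₀ = mc²
E/E₀ = γ = 1/√(1 - 0.863²) = 1.979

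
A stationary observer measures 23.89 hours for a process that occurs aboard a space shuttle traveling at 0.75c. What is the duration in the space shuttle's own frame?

Dilated time Δt = 23.89 hours
γ = 1/√(1 - 0.75²) = 1.512
Δt₀ = Δt/γ = 23.89/1.512 = 15.80 hours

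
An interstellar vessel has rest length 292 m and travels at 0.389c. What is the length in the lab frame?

Proper length L₀ = 292 m
γ = 1/√(1 - 0.389²) = 1.0855
L = L₀/γ = 292/1.0855 = 269.0 m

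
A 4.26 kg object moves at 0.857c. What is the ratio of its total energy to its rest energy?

E = γmc², E₀ = mc²
E/E₀ = γ = 1/√(1 - 0.857²) = 1.941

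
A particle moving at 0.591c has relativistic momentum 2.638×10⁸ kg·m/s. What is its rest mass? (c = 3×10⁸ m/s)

γ = 1/√(1 - 0.591²) = 1.240
v = 0.591 × 3×10⁸ = 1.773×10⁸ m/s
m = p/(γv) = 2.638×10⁸/(1.240 × 1.773×10⁸) = 1.200 kg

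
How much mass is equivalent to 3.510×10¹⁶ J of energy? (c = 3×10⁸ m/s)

From E = mc², we get m = E/c²
c² = (3×10⁸)² = 9×10¹⁶ m²/s²
m = 3.510×10¹⁶ / 9×10¹⁶ = 0.3900 kg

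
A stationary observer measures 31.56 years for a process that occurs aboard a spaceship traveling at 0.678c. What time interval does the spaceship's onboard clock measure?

Dilated time Δt = 31.56 years
γ = 1/√(1 - 0.678²) = 1.3604
Δt₀ = Δt/γ = 31.56/1.3604 = 23.20 years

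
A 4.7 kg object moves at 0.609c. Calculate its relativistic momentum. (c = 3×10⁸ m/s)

γ = 1/√(1 - 0.609²) = 1.261
v = 0.609 × 3×10⁸ = 1.827×10⁸ m/s
p = γmv = 1.261 × 4.7 × 1.827×10⁸ = 1.083×10⁹ kg·m/s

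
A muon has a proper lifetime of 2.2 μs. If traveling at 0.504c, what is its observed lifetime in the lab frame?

Proper lifetime τ₀ = 2.2 μs
γ = 1/√(1 - 0.504²) = 1.1578
τ = γτ₀ = 1.1578 × 2.2 μs = 2.547 μs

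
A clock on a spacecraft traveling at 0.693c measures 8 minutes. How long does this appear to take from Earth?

Proper time Δt₀ = 8 minutes
γ = 1/√(1 - 0.693²) = 1.387
Δt = γΔt₀ = 1.387 × 8 = 11.10 minutes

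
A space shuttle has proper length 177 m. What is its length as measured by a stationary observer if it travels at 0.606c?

Proper length L₀ = 177 m
γ = 1/√(1 - 0.606²) = 1.257
L = L₀/γ = 177/1.257 = 140.8 m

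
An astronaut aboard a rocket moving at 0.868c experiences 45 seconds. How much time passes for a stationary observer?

Proper time Δt₀ = 45 seconds
γ = 1/√(1 - 0.868²) = 2.0138
Δt = γΔt₀ = 2.0138 × 45 = 90.62 seconds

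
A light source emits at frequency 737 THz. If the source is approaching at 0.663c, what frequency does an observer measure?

β = v/c = 0.663
(1+β)/(1-β) = 1.663/0.337 = 4.935
Doppler factor = √(4.935) = 2.221
f_obs = 737 × 2.221 = 1637 THz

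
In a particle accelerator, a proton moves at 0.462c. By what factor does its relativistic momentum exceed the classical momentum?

p_rel = γmv, p_class = mv
Ratio = γ = 1/√(1 - 0.462²)
= 1/√(0.786556) = 1.128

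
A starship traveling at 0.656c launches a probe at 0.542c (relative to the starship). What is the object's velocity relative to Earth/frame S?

u = (u' + v)/(1 + u'v/c²)
Numerator: 0.542 + 0.656 = 1.198
Denominator: 1 + 0.355552 = 1.355552
u = 1.198/1.355552 = 0.8838c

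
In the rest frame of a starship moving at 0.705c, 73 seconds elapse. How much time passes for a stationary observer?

Proper time Δt₀ = 73 seconds
γ = 1/√(1 - 0.705²) = 1.410
Δt = γΔt₀ = 1.410 × 73 = 102.9 seconds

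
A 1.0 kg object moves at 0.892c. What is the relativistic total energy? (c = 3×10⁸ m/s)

γ = 1/√(1 - 0.892²) = 2.212
mc² = 1.0 × (3×10⁸)² = 9.000×10¹⁶ J
E = γmc² = 2.212 × 9.000×10¹⁶ = 1.991×10¹⁷ J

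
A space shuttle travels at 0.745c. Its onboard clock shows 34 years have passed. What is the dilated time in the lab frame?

Proper time Δt₀ = 34 years
γ = 1/√(1 - 0.745²) = 1.499
Δt = γΔt₀ = 1.499 × 34 = 50.97 years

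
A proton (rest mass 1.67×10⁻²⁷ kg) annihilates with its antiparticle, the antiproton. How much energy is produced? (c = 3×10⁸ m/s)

Both particles have the same rest mass, so total mass = 2m
E = 2m·c² = 2 × 1.67×10⁻²⁷ × (3×10⁸)²
= 2 × 1.67×10⁻²⁷ × 9×10¹⁶
= 3.006×10⁻¹⁰ J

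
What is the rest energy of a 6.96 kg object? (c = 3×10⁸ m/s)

c² = (3×10⁸)² = 9.000×10¹⁶ m²/s²
E₀ = mc² = 6.96 × 9.000×10¹⁶ = 6.264×10¹⁷ J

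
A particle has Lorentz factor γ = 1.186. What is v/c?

From γ = 1/√(1 - v²/c²):
1/γ² = 1/1.186² = 0.71094
v²/c² = 1 - 0.71094 = 0.28906
v/c = √(0.28906) = 0.5376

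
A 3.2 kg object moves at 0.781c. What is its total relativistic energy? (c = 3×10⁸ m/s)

γ = 1/√(1 - 0.781²) = 1.601
mc² = 3.2 × (3×10⁸)² = 2.880×10¹⁷ J
E = γmc² = 1.601 × 2.880×10¹⁷ = 4.611×10¹⁷ J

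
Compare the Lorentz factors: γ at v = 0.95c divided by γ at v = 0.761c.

γ₁ = 1/√(1 - 0.95²) = 3.2026
γ₂ = 1/√(1 - 0.761²) = 1.5414
γ₁/γ₂ = 3.2026/1.5414 = 2.078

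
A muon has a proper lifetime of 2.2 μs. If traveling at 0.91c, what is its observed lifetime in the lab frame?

Proper lifetime τ₀ = 2.2 μs
γ = 1/√(1 - 0.91²) = 2.412
τ = γτ₀ = 2.412 × 2.2 μs = 5.306 μs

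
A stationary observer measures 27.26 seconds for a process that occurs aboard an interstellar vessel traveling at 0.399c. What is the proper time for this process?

Dilated time Δt = 27.26 seconds
γ = 1/√(1 - 0.399²) = 1.0906
Δt₀ = Δt/γ = 27.26/1.0906 = 25.00 seconds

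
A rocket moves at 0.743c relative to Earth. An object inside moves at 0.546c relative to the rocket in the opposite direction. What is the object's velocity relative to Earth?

Object's velocity in rocket frame is u' = -0.546c
u = (u' + v)/(1 + u'v/c²) = (v - 0.546)/(1 - 0.546·v/c²)
Numerator: 0.743 - 0.546 = 0.197
Denominator: 1 - 0.405678 = 0.594322
u = 0.197/0.594322 = 0.3315c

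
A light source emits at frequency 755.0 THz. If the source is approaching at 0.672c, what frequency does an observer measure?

β = v/c = 0.672
(1+β)/(1-β) = 1.672/0.328 = 5.098
Doppler factor = √(5.098) = 2.258
f_obs = 755.0 × 2.258 = 1705 THz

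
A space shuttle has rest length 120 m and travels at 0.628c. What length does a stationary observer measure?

Proper length L₀ = 120 m
γ = 1/√(1 - 0.628²) = 1.285
L = L₀/γ = 120/1.285 = 93.39 m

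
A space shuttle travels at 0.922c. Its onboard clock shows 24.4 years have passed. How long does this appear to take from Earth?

Proper time Δt₀ = 24.4 years
γ = 1/√(1 - 0.922²) = 2.5827
Δt = γΔt₀ = 2.5827 × 24.4 = 63.02 years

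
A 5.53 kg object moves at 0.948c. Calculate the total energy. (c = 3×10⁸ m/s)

γ = 1/√(1 - 0.948²) = 3.142
mc² = 5.53 × (3×10⁸)² = 4.977×10¹⁷ J
E = γmc² = 3.142 × 4.977×10¹⁷ = 1.564×10¹⁸ J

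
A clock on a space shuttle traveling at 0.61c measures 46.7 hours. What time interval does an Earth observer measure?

Proper time Δt₀ = 46.7 hours
γ = 1/√(1 - 0.61²) = 1.26199
Δt = γΔt₀ = 1.26199 × 46.7 = 58.93 hours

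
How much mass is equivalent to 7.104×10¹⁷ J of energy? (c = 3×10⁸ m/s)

From E = mc², we get m = E/c²
c² = (3×10⁸)² = 9×10¹⁶ m²/s²
m = 7.104×10¹⁷ / 9×10¹⁶ = 7.893 kg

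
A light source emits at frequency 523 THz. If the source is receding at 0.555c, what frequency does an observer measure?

β = v/c = 0.555
(1-β)/(1+β) = 0.445/1.555 = 0.2862
Doppler factor = √(0.2862) = 0.5350
f_obs = 523 × 0.5350 = 279.8 THz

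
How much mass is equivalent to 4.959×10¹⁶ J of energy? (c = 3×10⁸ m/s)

From E = mc², we get m = E/c²
c² = (3×10⁸)² = 9×10¹⁶ m²/s²
m = 4.959×10¹⁶ / 9×10¹⁶ = 0.5510 kg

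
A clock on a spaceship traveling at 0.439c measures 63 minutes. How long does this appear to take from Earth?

Proper time Δt₀ = 63 minutes
γ = 1/√(1 - 0.439²) = 1.113
Δt = γΔt₀ = 1.113 × 63 = 70.12 minutes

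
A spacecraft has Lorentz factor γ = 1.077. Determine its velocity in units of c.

From γ = 1/√(1 - v²/c²):
1/γ² = 1/1.077² = 0.8621
v²/c² = 1 - 0.8621 = 0.1379
v/c = √(0.1379) = 0.3713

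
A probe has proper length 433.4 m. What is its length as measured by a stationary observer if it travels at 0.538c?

Proper length L₀ = 433.4 m
γ = 1/√(1 - 0.538²) = 1.1863
L = L₀/γ = 433.4/1.1863 = 365.3 m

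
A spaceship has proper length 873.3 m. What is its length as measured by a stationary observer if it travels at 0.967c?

Proper length L₀ = 873.3 m
γ = 1/√(1 - 0.967²) = 3.925
L = L₀/γ = 873.3/3.925 = 222.5 m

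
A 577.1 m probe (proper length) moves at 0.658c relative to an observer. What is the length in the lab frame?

Proper length L₀ = 577.1 m
γ = 1/√(1 - 0.658²) = 1.328
L = L₀/γ = 577.1/1.328 = 434.6 m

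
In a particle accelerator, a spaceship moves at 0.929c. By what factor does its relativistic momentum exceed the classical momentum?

p_rel = γmv, p_class = mv
Ratio = γ = 1/√(1 - 0.929²)
= 1/√(0.136959) = 2.702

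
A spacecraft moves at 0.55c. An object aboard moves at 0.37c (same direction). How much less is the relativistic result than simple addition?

Classical: u' + v = 0.37 + 0.55 = 0.92c
Relativistic: u = (0.37 + 0.55)/(1 + 0.2035) = 0.92/1.2035 = 0.7644c
Difference: 0.92 - 0.7644 = 0.1556c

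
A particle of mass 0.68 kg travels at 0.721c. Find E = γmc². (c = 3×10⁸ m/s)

γ = 1/√(1 - 0.721²) = 1.4431
mc² = 0.68 × (3×10⁸)² = 6.120×10¹⁶ J
E = γmc² = 1.4431 × 6.120×10¹⁶ = 8.832×10¹⁶ J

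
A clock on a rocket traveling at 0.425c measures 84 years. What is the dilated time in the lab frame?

Proper time Δt₀ = 84 years
γ = 1/√(1 - 0.425²) = 1.10474
Δt = γΔt₀ = 1.10474 × 84 = 92.80 years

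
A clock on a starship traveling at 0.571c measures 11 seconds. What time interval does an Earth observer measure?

Proper time Δt₀ = 11 seconds
γ = 1/√(1 - 0.571²) = 1.218
Δt = γΔt₀ = 1.218 × 11 = 13.40 seconds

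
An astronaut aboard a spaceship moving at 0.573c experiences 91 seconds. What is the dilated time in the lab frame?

Proper time Δt₀ = 91 seconds
γ = 1/√(1 - 0.573²) = 1.220
Δt = γΔt₀ = 1.220 × 91 = 111.0 seconds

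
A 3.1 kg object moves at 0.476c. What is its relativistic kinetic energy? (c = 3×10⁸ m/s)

γ = 1/√(1 - 0.476²) = 1.1371
γ - 1 = 0.1371
KE = (γ-1)mc² = 0.1371 × 3.1 × (3×10⁸)² = 3.825×10¹⁶ J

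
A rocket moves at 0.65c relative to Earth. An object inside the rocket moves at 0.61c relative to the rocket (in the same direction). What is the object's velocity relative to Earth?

u = (u' + v)/(1 + u'v/c²)
Numerator: 0.61 + 0.65 = 1.26
Denominator: 1 + 0.3965 = 1.3965
u = 1.26/1.3965 = 0.9023c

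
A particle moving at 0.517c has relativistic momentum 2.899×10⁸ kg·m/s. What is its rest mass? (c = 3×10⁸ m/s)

γ = 1/√(1 - 0.517²) = 1.168
v = 0.517 × 3×10⁸ = 1.551×10⁸ m/s
m = p/(γv) = 2.899×10⁸/(1.168 × 1.551×10⁸) = 1.600 kg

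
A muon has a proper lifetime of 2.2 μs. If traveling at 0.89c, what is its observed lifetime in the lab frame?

Proper lifetime τ₀ = 2.2 μs
γ = 1/√(1 - 0.89²) = 2.193
τ = γτ₀ = 2.193 × 2.2 μs = 4.825 μs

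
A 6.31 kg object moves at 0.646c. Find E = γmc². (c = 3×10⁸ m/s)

γ = 1/√(1 - 0.646²) = 1.31004
mc² = 6.31 × (3×10⁸)² = 5.679×10¹⁷ J
E = γmc² = 1.31004 × 5.679×10¹⁷ = 7.440×10¹⁷ J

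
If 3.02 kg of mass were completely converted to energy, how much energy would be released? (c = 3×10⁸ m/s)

Using E = mc²:
c² = (3×10⁸)² = 9×10¹⁶ m²/s²
E = 3.02 × 9×10¹⁶ = 2.718×10¹⁷ J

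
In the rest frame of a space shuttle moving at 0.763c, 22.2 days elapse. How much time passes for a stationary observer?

Proper time Δt₀ = 22.2 days
γ = 1/√(1 - 0.763²) = 1.547
Δt = γΔt₀ = 1.547 × 22.2 = 34.34 days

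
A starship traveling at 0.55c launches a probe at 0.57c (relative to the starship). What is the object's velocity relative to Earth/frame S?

u = (u' + v)/(1 + u'v/c²)
Numerator: 0.57 + 0.55 = 1.12
Denominator: 1 + 0.3135 = 1.3135
u = 1.12/1.3135 = 0.8527c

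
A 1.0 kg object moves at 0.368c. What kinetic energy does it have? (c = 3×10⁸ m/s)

γ = 1/√(1 - 0.368²) = 1.07547
γ - 1 = 0.07547
KE = (γ-1)mc² = 0.07547 × 1.0 × (3×10⁸)² = 6.792×10¹⁵ J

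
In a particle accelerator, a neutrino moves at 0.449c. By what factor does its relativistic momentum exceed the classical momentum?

p_rel = γmv, p_class = mv
Ratio = γ = 1/√(1 - 0.449²)
= 1/√(0.798399) = 1.119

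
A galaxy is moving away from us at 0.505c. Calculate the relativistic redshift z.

β = 0.505
(1+β)/(1-β) = 1.505/0.495 = 3.0404
√(3.0404) = 1.7437
z = 1.7437 - 1 = 0.7437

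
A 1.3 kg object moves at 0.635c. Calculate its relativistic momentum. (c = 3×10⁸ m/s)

γ = 1/√(1 - 0.635²) = 1.2945
v = 0.635 × 3×10⁸ = 1.905×10⁸ m/s
p = γmv = 1.2945 × 1.3 × 1.905×10⁸ = 3.206×10⁸ kg·m/s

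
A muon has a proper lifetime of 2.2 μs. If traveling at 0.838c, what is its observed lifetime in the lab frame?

Proper lifetime τ₀ = 2.2 μs
γ = 1/√(1 - 0.838²) = 1.8326
τ = γτ₀ = 1.8326 × 2.2 μs = 4.032 μs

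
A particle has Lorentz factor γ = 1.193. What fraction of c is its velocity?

From γ = 1/√(1 - v²/c²):
1/γ² = 1/1.193² = 0.7026
v²/c² = 1 - 0.7026 = 0.2974
v/c = √(0.2974) = 0.5453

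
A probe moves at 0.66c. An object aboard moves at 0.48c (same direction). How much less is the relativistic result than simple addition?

Classical: u' + v = 0.48 + 0.66 = 1.14c
Relativistic: u = (0.48 + 0.66)/(1 + 0.3168) = 1.14/1.3168 = 0.8657c
Difference: 1.14 - 0.8657 = 0.2743c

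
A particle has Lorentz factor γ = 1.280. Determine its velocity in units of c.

From γ = 1/√(1 - v²/c²):
1/γ² = 1/1.280² = 0.6104
v²/c² = 1 - 0.6104 = 0.3896
v/c = √(0.3896) = 0.6242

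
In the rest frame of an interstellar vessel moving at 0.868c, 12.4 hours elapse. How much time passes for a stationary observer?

Proper time Δt₀ = 12.4 hours
γ = 1/√(1 - 0.868²) = 2.014
Δt = γΔt₀ = 2.014 × 12.4 = 24.97 hours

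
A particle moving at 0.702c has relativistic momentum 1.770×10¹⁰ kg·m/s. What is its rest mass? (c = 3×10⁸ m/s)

γ = 1/√(1 - 0.702²) = 1.404
v = 0.702 × 3×10⁸ = 2.106×10⁸ m/s
m = p/(γv) = 1.770×10¹⁰/(1.404 × 2.106×10⁸) = 59.86 kg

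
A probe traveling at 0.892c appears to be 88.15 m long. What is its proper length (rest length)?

Contracted length L = 88.15 m
γ = 1/√(1 - 0.892²) = 2.212
L₀ = γL = 2.212 × 88.15 = 195.0 m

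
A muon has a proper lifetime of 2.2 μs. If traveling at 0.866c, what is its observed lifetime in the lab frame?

Proper lifetime τ₀ = 2.2 μs
γ = 1/√(1 - 0.866²) = 2.000
τ = γτ₀ = 2.000 × 2.2 μs = 4.400 μs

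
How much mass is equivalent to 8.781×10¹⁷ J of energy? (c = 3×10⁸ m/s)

From E = mc², we get m = E/c²
c² = (3×10⁸)² = 9×10¹⁶ m²/s²
m = 8.781×10¹⁷ / 9×10¹⁶ = 9.757 kg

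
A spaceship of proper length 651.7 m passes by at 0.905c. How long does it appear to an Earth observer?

Proper length L₀ = 651.7 m
γ = 1/√(1 - 0.905²) = 2.351
L = L₀/γ = 651.7/2.351 = 277.2 m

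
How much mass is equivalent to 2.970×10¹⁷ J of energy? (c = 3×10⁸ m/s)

From E = mc², we get m = E/c²
c² = (3×10⁸)² = 9×10¹⁶ m²/s²
m = 2.970×10¹⁷ / 9×10¹⁶ = 3.300 kg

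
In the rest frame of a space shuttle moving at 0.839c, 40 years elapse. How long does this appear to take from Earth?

Proper time Δt₀ = 40 years
γ = 1/√(1 - 0.839²) = 1.8378
Δt = γΔt₀ = 1.8378 × 40 = 73.51 years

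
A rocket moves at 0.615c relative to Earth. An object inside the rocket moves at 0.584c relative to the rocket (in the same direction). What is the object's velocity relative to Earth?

u = (u' + v)/(1 + u'v/c²)
Numerator: 0.584 + 0.615 = 1.199
Denominator: 1 + 0.35916 = 1.35916
u = 1.199/1.35916 = 0.8822c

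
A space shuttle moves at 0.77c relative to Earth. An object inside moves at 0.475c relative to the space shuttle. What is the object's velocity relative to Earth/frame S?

u = (u' + v)/(1 + u'v/c²)
Numerator: 0.475 + 0.77 = 1.245
Denominator: 1 + 0.36575 = 1.36575
u = 1.245/1.36575 = 0.9116c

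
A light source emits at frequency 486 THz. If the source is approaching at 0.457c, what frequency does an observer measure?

β = v/c = 0.457
(1+β)/(1-β) = 1.457/0.543 = 2.683
Doppler factor = √(2.683) = 1.638
f_obs = 486 × 1.638 = 796.1 THz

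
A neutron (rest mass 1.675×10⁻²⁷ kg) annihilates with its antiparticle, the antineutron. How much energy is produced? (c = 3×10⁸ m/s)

Both particles have the same rest mass, so total mass = 2m
E = 2m·c² = 2 × 1.675×10⁻²⁷ × (3×10⁸)²
= 2 × 1.675×10⁻²⁷ × 9×10¹⁶
= 3.015×10⁻¹⁰ J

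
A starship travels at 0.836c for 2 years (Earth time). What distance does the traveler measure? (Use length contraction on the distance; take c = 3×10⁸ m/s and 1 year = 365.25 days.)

Earth distance: d = v × t = 0.836c × 2 yr = 1.5829×10¹⁶ m
γ = 1.8224
d' = d/γ = 1.5829×10¹⁶/1.8224 = 8.686×10¹⁵ m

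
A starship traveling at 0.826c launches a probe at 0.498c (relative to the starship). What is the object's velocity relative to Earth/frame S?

u = (u' + v)/(1 + u'v/c²)
Numerator: 0.498 + 0.826 = 1.324
Denominator: 1 + 0.411348 = 1.411348
u = 1.324/1.411348 = 0.9381c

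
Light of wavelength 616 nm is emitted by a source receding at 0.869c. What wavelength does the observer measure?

β = 0.869
Wavelength Doppler factor = √(1.869/0.131) = √(14.267) = 3.777
λ_obs = 616 × 3.777 = 2327 nm (redshift)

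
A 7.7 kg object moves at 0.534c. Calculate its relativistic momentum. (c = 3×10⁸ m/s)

γ = 1/√(1 - 0.534²) = 1.183
v = 0.534 × 3×10⁸ = 1.602×10⁸ m/s
p = γmv = 1.183 × 7.7 × 1.602×10⁸ = 1.459×10⁹ kg·m/s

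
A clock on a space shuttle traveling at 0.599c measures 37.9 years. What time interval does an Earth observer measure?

Proper time Δt₀ = 37.9 years
γ = 1/√(1 - 0.599²) = 1.2488
Δt = γΔt₀ = 1.2488 × 37.9 = 47.33 years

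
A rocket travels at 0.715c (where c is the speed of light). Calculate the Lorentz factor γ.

v/c = 0.715, so (v/c)² = 0.511225
1 - (v/c)² = 0.488775
γ = 1/√(0.488775) = 1.430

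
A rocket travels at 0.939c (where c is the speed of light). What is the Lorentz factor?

v/c = 0.939, so (v/c)² = 0.881721
1 - (v/c)² = 0.118279
γ = 1/√(0.118279) = 2.908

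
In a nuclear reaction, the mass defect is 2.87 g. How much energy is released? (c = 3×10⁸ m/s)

Convert mass defect: Δm = 2.87 g = 0.00287 kg
E = Δm·c² = 0.00287 × (3×10⁸)²
= 0.00287 × 9×10¹⁶ = 2.583×10¹⁴ J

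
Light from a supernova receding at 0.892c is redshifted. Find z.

β = 0.892
(1+β)/(1-β) = 1.892/0.108 = 17.52
√(17.52) = 4.186
z = 4.186 - 1 = 3.186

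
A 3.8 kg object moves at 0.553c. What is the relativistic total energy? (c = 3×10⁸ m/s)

γ = 1/√(1 - 0.553²) = 1.2002
mc² = 3.8 × (3×10⁸)² = 3.420×10¹⁷ J
E = γmc² = 1.2002 × 3.420×10¹⁷ = 4.105×10¹⁷ J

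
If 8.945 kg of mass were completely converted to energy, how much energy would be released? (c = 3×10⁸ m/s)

Using E = mc²:
c² = (3×10⁸)² = 9×10¹⁶ m²/s²
E = 8.945 × 9×10¹⁶ = 8.051×10¹⁷ J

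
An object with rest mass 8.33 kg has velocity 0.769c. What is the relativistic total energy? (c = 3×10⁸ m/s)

γ = 1/√(1 - 0.769²) = 1.564
mc² = 8.33 × (3×10⁸)² = 7.497×10¹⁷ J
E = γmc² = 1.564 × 7.497×10¹⁷ = 1.173×10¹⁸ J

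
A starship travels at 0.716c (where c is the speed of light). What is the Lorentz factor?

v/c = 0.716, so (v/c)² = 0.512656
1 - (v/c)² = 0.487344
γ = 1/√(0.487344) = 1.432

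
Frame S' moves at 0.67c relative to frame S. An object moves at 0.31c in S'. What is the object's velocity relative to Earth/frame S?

u = (u' + v)/(1 + u'v/c²)
Numerator: 0.31 + 0.67 = 0.98
Denominator: 1 + 0.2077 = 1.2077
u = 0.98/1.2077 = 0.8115c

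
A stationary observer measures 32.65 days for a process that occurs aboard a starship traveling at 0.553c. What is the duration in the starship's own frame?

Dilated time Δt = 32.65 days
γ = 1/√(1 - 0.553²) = 1.2002
Δt₀ = Δt/γ = 32.65/1.2002 = 27.20 days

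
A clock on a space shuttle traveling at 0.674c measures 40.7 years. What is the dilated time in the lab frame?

Proper time Δt₀ = 40.7 years
γ = 1/√(1 - 0.674²) = 1.35367
Δt = γΔt₀ = 1.35367 × 40.7 = 55.09 years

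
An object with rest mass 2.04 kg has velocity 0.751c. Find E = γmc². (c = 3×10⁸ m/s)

γ = 1/√(1 - 0.751²) = 1.5145
mc² = 2.04 × (3×10⁸)² = 1.836×10¹⁷ J
E = γmc² = 1.5145 × 1.836×10¹⁷ = 2.781×10¹⁷ J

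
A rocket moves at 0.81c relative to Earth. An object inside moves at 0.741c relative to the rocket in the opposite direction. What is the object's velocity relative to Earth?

Object's velocity in rocket frame is u' = -0.741c
u = (u' + v)/(1 + u'v/c²) = (v - 0.741)/(1 - 0.741·v/c²)
Numerator: 0.81 - 0.741 = 0.069
Denominator: 1 - 0.60021 = 0.39979
u = 0.069/0.39979 = 0.1726c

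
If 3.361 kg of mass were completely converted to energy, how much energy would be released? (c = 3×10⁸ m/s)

Using E = mc²:
c² = (3×10⁸)² = 9×10¹⁶ m²/s²
E = 3.361 × 9×10¹⁶ = 3.025×10¹⁷ J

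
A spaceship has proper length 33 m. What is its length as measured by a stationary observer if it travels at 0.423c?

Proper length L₀ = 33 m
γ = 1/√(1 - 0.423²) = 1.1036
L = L₀/γ = 33/1.1036 = 29.90 m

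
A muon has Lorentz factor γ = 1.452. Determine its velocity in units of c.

From γ = 1/√(1 - v²/c²):
1/γ² = 1/1.452² = 0.47431
v²/c² = 1 - 0.47431 = 0.52569
v/c = √(0.52569) = 0.7250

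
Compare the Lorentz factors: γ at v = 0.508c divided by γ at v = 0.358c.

γ₁ = 1/√(1 - 0.508²) = 1.161
γ₂ = 1/√(1 - 0.358²) = 1.071
γ₁/γ₂ = 1.161/1.071 = 1.084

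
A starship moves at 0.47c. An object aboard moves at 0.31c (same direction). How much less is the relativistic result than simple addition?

Classical: u' + v = 0.31 + 0.47 = 0.78c
Relativistic: u = (0.31 + 0.47)/(1 + 0.1457) = 0.78/1.1457 = 0.68081c
Difference: 0.78 - 0.68081 = 0.09919c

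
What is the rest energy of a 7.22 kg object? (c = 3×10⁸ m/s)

c² = (3×10⁸)² = 9.000×10¹⁶ m²/s²
E₀ = mc² = 7.22 × 9.000×10¹⁶ = 6.498×10¹⁷ J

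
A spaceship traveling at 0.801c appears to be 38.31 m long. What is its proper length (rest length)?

Contracted length L = 38.31 m
γ = 1/√(1 - 0.801²) = 1.6704
L₀ = γL = 1.6704 × 38.31 = 63.99 m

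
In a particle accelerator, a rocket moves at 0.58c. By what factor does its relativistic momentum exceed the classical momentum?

p_rel = γmv, p_class = mv
Ratio = γ = 1/√(1 - 0.58²)
= 1/√(0.6636) = 1.228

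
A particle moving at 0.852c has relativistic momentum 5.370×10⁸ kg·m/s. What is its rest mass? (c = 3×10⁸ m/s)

γ = 1/√(1 - 0.852²) = 1.910
v = 0.852 × 3×10⁸ = 2.556×10⁸ m/s
m = p/(γv) = 5.370×10⁸/(1.910 × 2.556×10⁸) = 1.100 kg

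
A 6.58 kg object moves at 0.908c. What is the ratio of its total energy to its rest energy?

E = γmc², E₀ = mc²
E/E₀ = γ = 1/√(1 - 0.908²) = 2.387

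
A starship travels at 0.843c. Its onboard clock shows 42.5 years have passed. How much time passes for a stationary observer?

Proper time Δt₀ = 42.5 years
γ = 1/√(1 - 0.843²) = 1.859
Δt = γΔt₀ = 1.859 × 42.5 = 79.01 years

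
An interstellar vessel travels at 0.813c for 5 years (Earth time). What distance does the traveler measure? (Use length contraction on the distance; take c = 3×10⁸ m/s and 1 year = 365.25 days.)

Earth distance: d = v × t = 0.813c × 5 yr = 3.848×10¹⁶ m
γ = 1.717
d' = d/γ = 3.848×10¹⁶/1.717 = 2.241×10¹⁶ m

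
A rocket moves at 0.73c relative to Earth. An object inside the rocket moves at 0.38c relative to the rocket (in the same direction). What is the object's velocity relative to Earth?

u = (u' + v)/(1 + u'v/c²)
Numerator: 0.38 + 0.73 = 1.11
Denominator: 1 + 0.2774 = 1.2774
u = 1.11/1.2774 = 0.8690c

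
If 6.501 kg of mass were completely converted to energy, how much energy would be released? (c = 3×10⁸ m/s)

Using E = mc²:
c² = (3×10⁸)² = 9×10¹⁶ m²/s²
E = 6.501 × 9×10¹⁶ = 5.851×10¹⁷ J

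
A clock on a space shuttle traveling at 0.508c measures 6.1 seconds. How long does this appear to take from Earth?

Proper time Δt₀ = 6.1 seconds
γ = 1/√(1 - 0.508²) = 1.161
Δt = γΔt₀ = 1.161 × 6.1 = 7.082 seconds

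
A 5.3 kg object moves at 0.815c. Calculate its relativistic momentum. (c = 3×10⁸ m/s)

γ = 1/√(1 - 0.815²) = 1.7257
v = 0.815 × 3×10⁸ = 2.445×10⁸ m/s
p = γmv = 1.7257 × 5.3 × 2.445×10⁸ = 2.236×10⁹ kg·m/s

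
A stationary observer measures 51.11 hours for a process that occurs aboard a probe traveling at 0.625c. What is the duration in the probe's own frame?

Dilated time Δt = 51.11 hours
γ = 1/√(1 - 0.625²) = 1.281
Δt₀ = Δt/γ = 51.11/1.281 = 39.90 hours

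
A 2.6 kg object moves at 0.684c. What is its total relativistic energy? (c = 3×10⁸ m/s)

γ = 1/√(1 - 0.684²) = 1.371
mc² = 2.6 × (3×10⁸)² = 2.340×10¹⁷ J
E = γmc² = 1.371 × 2.340×10¹⁷ = 3.208×10¹⁷ J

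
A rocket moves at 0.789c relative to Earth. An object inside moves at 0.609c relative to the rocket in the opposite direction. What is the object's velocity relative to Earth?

Object's velocity in rocket frame is u' = -0.609c
u = (u' + v)/(1 + u'v/c²) = (v - 0.609)/(1 - 0.609·v/c²)
Numerator: 0.789 - 0.609 = 0.18
Denominator: 1 - 0.480501 = 0.519499
u = 0.18/0.519499 = 0.3465c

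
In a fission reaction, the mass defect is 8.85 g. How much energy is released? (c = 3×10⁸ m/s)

Convert mass defect: Δm = 8.85 g = 0.00885 kg
E = Δm·c² = 0.00885 × (3×10⁸)²
= 0.00885 × 9×10¹⁶ = 7.965×10¹⁴ J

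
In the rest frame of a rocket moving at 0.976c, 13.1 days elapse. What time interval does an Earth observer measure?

Proper time Δt₀ = 13.1 days
γ = 1/√(1 - 0.976²) = 4.592
Δt = γΔt₀ = 4.592 × 13.1 = 60.16 days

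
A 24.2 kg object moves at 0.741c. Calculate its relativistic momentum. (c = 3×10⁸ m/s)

γ = 1/√(1 - 0.741²) = 1.4892
v = 0.741 × 3×10⁸ = 2.223×10⁸ m/s
p = γmv = 1.4892 × 24.2 × 2.223×10⁸ = 8.011×10⁹ kg·m/s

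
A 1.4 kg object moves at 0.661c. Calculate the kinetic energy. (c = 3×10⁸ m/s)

γ = 1/√(1 - 0.661²) = 1.3326
γ - 1 = 0.3326
KE = (γ-1)mc² = 0.3326 × 1.4 × (3×10⁸)² = 4.191×10¹⁶ J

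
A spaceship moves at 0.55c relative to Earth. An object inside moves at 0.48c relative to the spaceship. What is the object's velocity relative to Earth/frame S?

u = (u' + v)/(1 + u'v/c²)
Numerator: 0.48 + 0.55 = 1.03
Denominator: 1 + 0.264 = 1.264
u = 1.03/1.264 = 0.8149c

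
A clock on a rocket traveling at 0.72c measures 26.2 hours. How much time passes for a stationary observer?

Proper time Δt₀ = 26.2 hours
γ = 1/√(1 - 0.72²) = 1.441
Δt = γΔt₀ = 1.441 × 26.2 = 37.75 hours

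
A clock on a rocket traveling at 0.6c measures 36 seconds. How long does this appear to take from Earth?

Proper time Δt₀ = 36 seconds
γ = 1/√(1 - 0.6²) = 1.250
Δt = γΔt₀ = 1.250 × 36 = 45.00 seconds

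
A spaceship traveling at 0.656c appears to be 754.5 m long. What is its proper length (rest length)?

Contracted length L = 754.5 m
γ = 1/√(1 - 0.656²) = 1.325
L₀ = γL = 1.325 × 754.5 = 999.7 m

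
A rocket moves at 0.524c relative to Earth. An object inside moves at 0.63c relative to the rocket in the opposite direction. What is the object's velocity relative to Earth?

Object's velocity in rocket frame is u' = -0.63c
u = (u' + v)/(1 + u'v/c²) = (v - 0.63)/(1 - 0.63·v/c²)
Numerator: 0.524 - 0.63 = -0.106
Denominator: 1 - 0.33012 = 0.66988
u = -0.106/0.66988 = -0.1582c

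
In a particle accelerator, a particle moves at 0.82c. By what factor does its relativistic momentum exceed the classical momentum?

p_rel = γmv, p_class = mv
Ratio = γ = 1/√(1 - 0.82²)
= 1/√(0.3276) = 1.747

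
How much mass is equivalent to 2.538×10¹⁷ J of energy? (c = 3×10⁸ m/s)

From E = mc², we get m = E/c²
c² = (3×10⁸)² = 9×10¹⁶ m²/s²
m = 2.538×10¹⁷ / 9×10¹⁶ = 2.820 kg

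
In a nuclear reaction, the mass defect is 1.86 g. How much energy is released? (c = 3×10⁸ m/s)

Convert mass defect: Δm = 1.86 g = 0.00186 kg
E = Δm·c² = 0.00186 × (3×10⁸)²
= 0.00186 × 9×10¹⁶ = 1.674×10¹⁴ J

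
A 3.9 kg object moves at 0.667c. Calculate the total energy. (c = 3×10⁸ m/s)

γ = 1/√(1 - 0.667²) = 1.3422
mc² = 3.9 × (3×10⁸)² = 3.510×10¹⁷ J
E = γmc² = 1.3422 × 3.510×10¹⁷ = 4.711×10¹⁷ J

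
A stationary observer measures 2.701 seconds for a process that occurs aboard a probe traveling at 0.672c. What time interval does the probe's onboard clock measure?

Dilated time Δt = 2.701 seconds
γ = 1/√(1 - 0.672²) = 1.3503
Δt₀ = Δt/γ = 2.701/1.3503 = 2.000 seconds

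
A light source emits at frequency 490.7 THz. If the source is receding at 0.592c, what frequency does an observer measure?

β = v/c = 0.592
(1-β)/(1+β) = 0.408/1.592 = 0.25628
Doppler factor = √(0.25628) = 0.5062
f_obs = 490.7 × 0.5062 = 248.4 THz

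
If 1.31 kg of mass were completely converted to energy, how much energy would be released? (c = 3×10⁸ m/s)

Using E = mc²:
c² = (3×10⁸)² = 9×10¹⁶ m²/s²
E = 1.31 × 9×10¹⁶ = 1.179×10¹⁷ J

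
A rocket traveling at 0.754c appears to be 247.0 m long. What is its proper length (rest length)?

Contracted length L = 247.0 m
γ = 1/√(1 - 0.754²) = 1.5224
L₀ = γL = 1.5224 × 247.0 = 376.0 m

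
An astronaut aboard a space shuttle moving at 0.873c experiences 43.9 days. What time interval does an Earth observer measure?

Proper time Δt₀ = 43.9 days
γ = 1/√(1 - 0.873²) = 2.0504
Δt = γΔt₀ = 2.0504 × 43.9 = 90.01 days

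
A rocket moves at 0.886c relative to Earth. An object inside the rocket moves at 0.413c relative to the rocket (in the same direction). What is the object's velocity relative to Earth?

u = (u' + v)/(1 + u'v/c²)
Numerator: 0.413 + 0.886 = 1.299
Denominator: 1 + 0.365918 = 1.365918
u = 1.299/1.365918 = 0.9510c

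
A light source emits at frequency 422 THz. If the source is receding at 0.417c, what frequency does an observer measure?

β = v/c = 0.417
(1-β)/(1+β) = 0.583/1.417 = 0.4114
Doppler factor = √(0.4114) = 0.6414
f_obs = 422 × 0.6414 = 270.7 THz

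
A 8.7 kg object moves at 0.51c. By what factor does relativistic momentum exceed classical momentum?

p_rel = γmv, p_class = mv
Ratio = γ = 1/√(1 - 0.51²) = 1.163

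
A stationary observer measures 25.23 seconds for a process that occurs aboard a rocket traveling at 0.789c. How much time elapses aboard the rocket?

Dilated time Δt = 25.23 seconds
γ = 1/√(1 - 0.789²) = 1.628
Δt₀ = Δt/γ = 25.23/1.628 = 15.50 seconds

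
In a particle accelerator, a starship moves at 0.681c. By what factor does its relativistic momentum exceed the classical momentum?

p_rel = γmv, p_class = mv
Ratio = γ = 1/√(1 - 0.681²)
= 1/√(0.536239) = 1.366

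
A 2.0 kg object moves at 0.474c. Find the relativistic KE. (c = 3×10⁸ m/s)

γ = 1/√(1 - 0.474²) = 1.13569
γ - 1 = 0.13569
KE = (γ-1)mc² = 0.13569 × 2.0 × (3×10⁸)² = 2.442×10¹⁶ J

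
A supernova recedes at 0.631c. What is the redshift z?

β = 0.631
(1+β)/(1-β) = 1.631/0.369 = 4.420
√(4.420) = 2.102
z = 2.102 - 1 = 1.102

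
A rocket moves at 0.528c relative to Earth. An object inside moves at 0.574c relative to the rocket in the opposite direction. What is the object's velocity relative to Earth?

Object's velocity in rocket frame is u' = -0.574c
u = (u' + v)/(1 + u'v/c²) = (v - 0.574)/(1 - 0.574·v/c²)
Numerator: 0.528 - 0.574 = -0.046
Denominator: 1 - 0.303072 = 0.696928
u = -0.046/0.696928 = -0.06600c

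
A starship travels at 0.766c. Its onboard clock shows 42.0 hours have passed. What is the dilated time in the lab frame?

Proper time Δt₀ = 42.0 hours
γ = 1/√(1 - 0.766²) = 1.5556
Δt = γΔt₀ = 1.5556 × 42.0 = 65.34 hours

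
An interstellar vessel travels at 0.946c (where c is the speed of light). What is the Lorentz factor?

v/c = 0.946, so (v/c)² = 0.894916
1 - (v/c)² = 0.105084
γ = 1/√(0.105084) = 3.085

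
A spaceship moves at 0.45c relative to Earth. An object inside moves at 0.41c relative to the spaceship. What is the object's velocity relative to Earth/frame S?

u = (u' + v)/(1 + u'v/c²)
Numerator: 0.41 + 0.45 = 0.86
Denominator: 1 + 0.1845 = 1.1845
u = 0.86/1.1845 = 0.7260c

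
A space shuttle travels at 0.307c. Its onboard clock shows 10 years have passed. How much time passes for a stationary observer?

Proper time Δt₀ = 10 years
γ = 1/√(1 - 0.307²) = 1.051
Δt = γΔt₀ = 1.051 × 10 = 10.51 years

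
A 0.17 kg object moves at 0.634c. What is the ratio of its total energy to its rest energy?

E = γmc², E₀ = mc²
E/E₀ = γ = 1/√(1 - 0.634²) = 1.293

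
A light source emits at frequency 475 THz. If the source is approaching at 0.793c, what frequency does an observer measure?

β = v/c = 0.793
(1+β)/(1-β) = 1.793/0.207 = 8.662
Doppler factor = √(8.662) = 2.943
f_obs = 475 × 2.943 = 1398 THz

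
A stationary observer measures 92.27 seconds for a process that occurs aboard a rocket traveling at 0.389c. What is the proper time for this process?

Dilated time Δt = 92.27 seconds
γ = 1/√(1 - 0.389²) = 1.0855
Δt₀ = Δt/γ = 92.27/1.0855 = 85.00 seconds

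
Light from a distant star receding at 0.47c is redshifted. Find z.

β = 0.47
(1+β)/(1-β) = 1.47/0.53 = 2.7736
√(2.7736) = 1.6654
z = 1.6654 - 1 = 0.6654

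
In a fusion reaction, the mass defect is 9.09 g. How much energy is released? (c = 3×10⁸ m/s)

Convert mass defect: Δm = 9.09 g = 0.00909 kg
E = Δm·c² = 0.00909 × (3×10⁸)²
= 0.00909 × 9×10¹⁶ = 8.181×10¹⁴ J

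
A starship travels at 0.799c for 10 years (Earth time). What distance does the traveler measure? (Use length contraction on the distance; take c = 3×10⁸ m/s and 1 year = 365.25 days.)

Earth distance: d = v × t = 0.799c × 10 yr = 7.5644×10¹⁶ m
γ = 1.6630
d' = d/γ = 7.5644×10¹⁶/1.6630 = 4.549×10¹⁶ m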